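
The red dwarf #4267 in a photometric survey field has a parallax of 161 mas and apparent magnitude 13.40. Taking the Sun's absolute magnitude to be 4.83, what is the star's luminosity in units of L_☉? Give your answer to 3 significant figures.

L/L_☉ ≈ 1.44×10^-4

d = 1/p = 1000/161 mas = 6.211 pc
M = m − 5 log₁₀ d + 5 = 13.40 − 5·0.7932 + 5 = 14.434
M − M_☉ = 14.434 − 4.83 = 9.604
L/L_☉ = 10^(−0.4 × 9.604) = 1.440×10^-4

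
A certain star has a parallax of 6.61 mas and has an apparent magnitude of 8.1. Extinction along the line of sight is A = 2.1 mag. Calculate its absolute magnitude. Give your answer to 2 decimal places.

M ≈ 0.10

p = 6.61 mas = 6.61×10^-3″ → d = 1/p = 151.3 pc
5 log₁₀(d/10 pc) = 5 log₁₀(151.3) − 5 = 5.899
M = m − 5 log₁₀(d/10) − A = 8.1 − 5.899 − 2.1 = 0.101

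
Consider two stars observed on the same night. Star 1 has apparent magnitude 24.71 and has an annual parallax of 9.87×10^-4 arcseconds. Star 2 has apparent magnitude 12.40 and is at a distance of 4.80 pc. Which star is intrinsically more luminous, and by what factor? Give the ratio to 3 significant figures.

Star 2 is more luminous, by a factor of 1.88.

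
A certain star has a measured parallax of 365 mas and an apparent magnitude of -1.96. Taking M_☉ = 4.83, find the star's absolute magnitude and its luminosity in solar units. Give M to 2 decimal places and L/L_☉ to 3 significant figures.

M ≈ 0.85; L/L_☉ ≈ 39.0

d = 1/p = 1000/365 mas = 2.740 pc
M = m − 5 log₁₀ d + 5 = -1.96 − 5·0.4377 + 5 = 0.851
M − M_☉ = 0.851 − 4.83 = -3.979
L/L_☉ = 10^(−0.4 × -3.979) = 39.03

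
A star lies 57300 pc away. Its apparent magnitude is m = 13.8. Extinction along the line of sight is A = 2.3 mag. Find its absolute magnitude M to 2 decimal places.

5 log₁₀(d/10 pc) = 5 log₁₀(57300) − 5 = 18.791
M = m − 5 log₁₀(d/10) − A = 13.8 − 18.791 − 2.3 = -7.291

M ≈ -7.29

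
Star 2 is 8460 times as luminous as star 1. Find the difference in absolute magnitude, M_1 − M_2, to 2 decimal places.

M_1 − M_2 ≈ 9.82

Pogson: ΔM = −2.5 log₁₀(ratio) = −2.5 log₁₀(8460) = −2.5 × 3.9274 = -9.818
Star 2 is brighter so has the smaller magnitude: M_1 − M_2 is positive.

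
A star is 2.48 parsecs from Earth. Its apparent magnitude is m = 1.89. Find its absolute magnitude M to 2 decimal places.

5 log₁₀(d/10 pc) = 5 log₁₀(2.480) − 5 = -3.028
M = m − 5 log₁₀(d/10) = 1.89 + 3.028 = 4.918

M ≈ 4.92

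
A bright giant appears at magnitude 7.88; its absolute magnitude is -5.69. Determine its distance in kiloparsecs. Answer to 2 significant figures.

d ≈ 5.2 kpc

μ = m − M = 13.570
m − M = 5 log₁₀ d − 5
log₁₀ d = (m − M)/5 + 1 = 3.7140
d = 10^3.7140 = 5176 pc
= 5.176 kpc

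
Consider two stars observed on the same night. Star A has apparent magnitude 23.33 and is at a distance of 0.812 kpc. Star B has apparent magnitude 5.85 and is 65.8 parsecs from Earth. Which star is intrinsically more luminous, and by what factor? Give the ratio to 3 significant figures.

Star A: d = 0.812 kpc = 812.0 pc
Star A: M = m − 5 log₁₀ d + 5 = 23.33 − 5·2.9096 + 5 = 13.782
Star B: M = m − 5 log₁₀ d + 5 = 5.85 − 5·1.8182 + 5 = 1.759
ΔM = M_A − M_B = 13.782 − (1.759) = 12.023; smaller M is more luminous → Star B.
L ratio = 10^(0.4 |ΔM|) = 10^4.809 = 64470

Star B is more luminous, by a factor of 64500.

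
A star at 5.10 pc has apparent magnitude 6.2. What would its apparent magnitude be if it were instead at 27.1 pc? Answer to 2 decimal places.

Flux ∝ 1/d², so Δm = 5 log₁₀(d₂/d₁) = 5 log₁₀(27.1/5.10) = 3.627
m₂ = m₁ + Δm = 6.2 + (3.627) = 9.827

m ≈ 9.83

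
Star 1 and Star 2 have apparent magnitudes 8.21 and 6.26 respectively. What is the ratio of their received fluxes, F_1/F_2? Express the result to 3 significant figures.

F_1/F_2 ≈ 0.166

Magnitude difference = 1.95
Flux ratio = 10^(−0.4 Δm) = 10^(−0.4 × 1.95) = 10^-0.780 = 0.1660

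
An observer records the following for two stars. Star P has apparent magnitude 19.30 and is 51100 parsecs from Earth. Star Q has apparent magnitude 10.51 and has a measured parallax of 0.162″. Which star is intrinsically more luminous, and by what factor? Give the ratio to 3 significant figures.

Star P is more luminous, by a factor of 20900.

Star P: M = m − 5 log₁₀ d + 5 = 19.30 − 5·4.7084 + 5 = 0.758
Star Q: d = 1/p = 1/0.162″ = 6.173 pc
Star Q: M = m − 5 log₁₀ d + 5 = 10.51 − 5·0.7905 + 5 = 11.558
ΔM = M_P − M_Q = 0.758 − (11.558) = -10.800; smaller M is more luminous → Star P.
L ratio = 10^(0.4 |ΔM|) = 10^4.320 = 20890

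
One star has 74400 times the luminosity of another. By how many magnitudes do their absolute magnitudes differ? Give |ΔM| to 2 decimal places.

|ΔM| ≈ 12.18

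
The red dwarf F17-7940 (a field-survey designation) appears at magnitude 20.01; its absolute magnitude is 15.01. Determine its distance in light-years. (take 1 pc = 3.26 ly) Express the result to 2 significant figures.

d ≈ 330 ly

μ = m − M = 5.000
m − M = 5 log₁₀ d − 5
log₁₀ d = (m − M)/5 + 1 = 2.0000
d = 10^2.0000 = 100.0 pc
= 326.0 ly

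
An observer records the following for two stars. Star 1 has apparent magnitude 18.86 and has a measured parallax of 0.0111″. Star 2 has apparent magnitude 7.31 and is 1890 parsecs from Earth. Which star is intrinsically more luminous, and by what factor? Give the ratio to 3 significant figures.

Star 1: d = 1/p = 1/0.0111″ = 90.09 pc
Star 1: M = m − 5 log₁₀ d + 5 = 18.86 − 5·1.9547 + 5 = 14.087
Star 2: M = m − 5 log₁₀ d + 5 = 7.31 − 5·3.2765 + 5 = -4.072
ΔM = M_1 − M_2 = 14.087 − (-4.072) = 18.159; smaller M is more luminous → Star 2.
L ratio = 10^(0.4 |ΔM|) = 10^7.264 = 1.835×10^7

Star 2 is more luminous, by a factor of 1.83×10^7.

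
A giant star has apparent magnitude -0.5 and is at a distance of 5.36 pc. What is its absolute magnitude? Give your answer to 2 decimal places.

M ≈ 0.85

5 log₁₀(d/10 pc) = 5 log₁₀(5.360) − 5 = -1.354
M = m − 5 log₁₀(d/10) = -0.5 + 1.354 = 0.854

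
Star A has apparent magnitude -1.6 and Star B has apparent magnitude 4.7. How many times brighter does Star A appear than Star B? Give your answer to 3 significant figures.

331

Δm = -1.6 − (4.7) = -6.3
Flux ratio = 10^(−0.4 Δm) = 10^(−0.4 × -6.3) = 10^2.520 = 331.1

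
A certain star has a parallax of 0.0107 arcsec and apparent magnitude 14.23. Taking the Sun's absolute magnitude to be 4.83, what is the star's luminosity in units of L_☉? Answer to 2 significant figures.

L/L_☉ ≈ 0.015

d = 1/p = 1/0.0107″ = 93.46 pc
M = m − 5 log₁₀ d + 5 = 14.23 − 5·1.9706 + 5 = 9.377
M − M_☉ = 9.377 − 4.83 = 4.547
L/L_☉ = 10^(−0.4 × 4.547) = 0.01518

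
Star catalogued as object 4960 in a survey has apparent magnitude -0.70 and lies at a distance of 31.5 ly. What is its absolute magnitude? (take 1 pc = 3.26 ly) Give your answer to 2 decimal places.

d = 31.5 ly / 3.26 = 9.663 pc
5 log₁₀(d/10 pc) = 5 log₁₀(9.663) − 5 = -0.075
M = m − 5 log₁₀(d/10) = -0.70 + 0.075 = -0.625

M ≈ -0.63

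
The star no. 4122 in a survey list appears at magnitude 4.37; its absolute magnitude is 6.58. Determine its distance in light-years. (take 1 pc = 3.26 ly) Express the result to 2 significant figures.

d ≈ 12 ly

μ = m − M = -2.210
m − M = 5 log₁₀ d − 5
log₁₀ d = (m − M)/5 + 1 = 0.5580
d = 10^0.5580 = 3.614 pc
= 11.78 ly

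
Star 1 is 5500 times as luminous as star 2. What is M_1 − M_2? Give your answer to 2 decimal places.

Pogson: ΔM = −2.5 log₁₀(ratio) = −2.5 log₁₀(5500) = −2.5 × 3.7404 = -9.351
Star 1 is brighter, so it has the smaller magnitude: the difference is negative.

M_1 − M_2 ≈ -9.35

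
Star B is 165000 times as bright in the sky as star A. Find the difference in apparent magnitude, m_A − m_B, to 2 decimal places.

m_A − m_B ≈ 13.04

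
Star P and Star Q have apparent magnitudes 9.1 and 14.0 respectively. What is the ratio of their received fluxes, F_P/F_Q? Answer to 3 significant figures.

F_P/F_Q ≈ 91.2

Δm = 9.1 − (14.0) = -4.9
Flux ratio = 10^(−0.4 Δm) = 10^(−0.4 × -4.9) = 10^1.960 = 91.20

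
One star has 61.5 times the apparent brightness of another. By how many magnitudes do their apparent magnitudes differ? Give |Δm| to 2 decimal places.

Pogson: Δm = −2.5 log₁₀(ratio) = −2.5 log₁₀(61.5) = −2.5 × 1.7889 = -4.472

|Δm| ≈ 4.47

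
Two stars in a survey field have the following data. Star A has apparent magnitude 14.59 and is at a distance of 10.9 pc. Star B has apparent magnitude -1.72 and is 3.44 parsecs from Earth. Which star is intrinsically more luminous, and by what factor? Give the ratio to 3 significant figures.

Star B is more luminous, by a factor of 333000.

Star A: M = m − 5 log₁₀ d + 5 = 14.59 − 5·1.0374 + 5 = 14.403
Star B: M = m − 5 log₁₀ d + 5 = -1.72 − 5·0.5366 + 5 = 0.597
ΔM = M_A − M_B = 14.403 − (0.597) = 13.806; smaller M is more luminous → Star B.
L ratio = 10^(0.4 |ΔM|) = 10^5.522 = 332900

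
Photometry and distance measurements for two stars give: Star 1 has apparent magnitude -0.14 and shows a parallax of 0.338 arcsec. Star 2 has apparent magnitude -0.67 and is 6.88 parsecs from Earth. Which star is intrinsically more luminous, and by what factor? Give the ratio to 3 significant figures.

Star 2 is more luminous, by a factor of 8.81.

Star 1: d = 1/p = 1/0.338″ = 2.959 pc
Star 1: M = m − 5 log₁₀ d + 5 = -0.14 − 5·0.4711 + 5 = 2.505
Star 2: M = m − 5 log₁₀ d + 5 = -0.67 − 5·0.8376 + 5 = 0.142
ΔM = M_1 − M_2 = 2.505 − (0.142) = 2.363; smaller M is more luminous → Star 2.
L ratio = 10^(0.4 |ΔM|) = 10^0.945 = 8.811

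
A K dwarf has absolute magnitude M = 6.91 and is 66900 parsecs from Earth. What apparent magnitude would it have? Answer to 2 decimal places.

m = M + 5 log₁₀ d − 5 = 6.91 + 5·4.8254 − 5 = 26.037

m ≈ 26.04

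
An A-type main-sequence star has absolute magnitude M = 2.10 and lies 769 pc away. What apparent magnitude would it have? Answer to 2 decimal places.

m ≈ 11.53

m = M + 5 log₁₀ d − 5 = 2.10 + 5·2.8859 − 5 = 11.530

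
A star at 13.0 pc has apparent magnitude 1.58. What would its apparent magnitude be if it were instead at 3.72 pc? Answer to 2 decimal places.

Flux ∝ 1/d², so Δm = 5 log₁₀(d₂/d₁) = 5 log₁₀(3.72/13.0) = -2.717
m₂ = m₁ + Δm = 1.58 + (-2.717) = -1.137

m ≈ -1.14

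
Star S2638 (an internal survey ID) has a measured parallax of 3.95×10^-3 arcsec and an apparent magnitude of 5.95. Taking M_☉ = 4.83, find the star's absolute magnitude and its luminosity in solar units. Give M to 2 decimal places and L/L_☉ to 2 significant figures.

d = 1/p = 1/3.95×10^-3″ = 253.2 pc
M = m − 5 log₁₀ d + 5 = 5.95 − 5·2.4034 + 5 = -1.067
M − M_☉ = -1.067 − 4.83 = -5.897
L/L_☉ = 10^(−0.4 × -5.897) = 228.5

M ≈ -1.07; L/L_☉ ≈ 230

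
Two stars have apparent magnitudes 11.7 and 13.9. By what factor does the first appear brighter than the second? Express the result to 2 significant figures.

Δm = 11.7 − (13.9) = -2.2
Flux ratio = 10^(−0.4 Δm) = 10^(−0.4 × -2.2) = 10^0.880 = 7.586

7.6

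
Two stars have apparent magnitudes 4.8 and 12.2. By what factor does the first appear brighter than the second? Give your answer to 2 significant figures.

Magnitude difference = -7.4
Flux ratio = 10^(−0.4 Δm) = 10^(−0.4 × -7.4) = 10^2.960 = 912.0

910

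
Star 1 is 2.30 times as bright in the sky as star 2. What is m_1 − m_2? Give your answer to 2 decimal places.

Pogson: Δm = −2.5 log₁₀(ratio) = −2.5 log₁₀(2.30) = −2.5 × 0.3617 = -0.904
Star 1 is brighter, so it has the smaller magnitude: the difference is negative.

m_1 − m_2 ≈ -0.90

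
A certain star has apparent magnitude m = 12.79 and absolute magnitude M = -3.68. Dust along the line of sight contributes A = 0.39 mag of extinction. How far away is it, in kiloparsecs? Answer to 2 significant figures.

d ≈ 16 kpc

m − M = 5 log₁₀(d/10 pc) + A  ⇒  12.79 − (-3.68) − 0.39 = 5 log₁₀(d/10)
16.080 = 5 log₁₀(d/10)
log₁₀ d = (m − M − A)/5 + 1 = 4.2160
d = 10^4.2160 = 16440 pc
= 16.44 kpc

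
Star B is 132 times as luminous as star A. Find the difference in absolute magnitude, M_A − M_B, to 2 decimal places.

M_A − M_B ≈ 5.30

Pogson: ΔM = −2.5 log₁₀(ratio) = −2.5 log₁₀(132) = −2.5 × 2.1206 = -5.301
Star B is brighter so has the smaller magnitude: M_A − M_B is positive.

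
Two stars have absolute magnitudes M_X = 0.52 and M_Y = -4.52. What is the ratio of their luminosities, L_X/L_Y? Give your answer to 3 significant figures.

ΔM = M_X − M_Y = 5.04
L_X/L_Y = 10^(−0.4 ΔM) = 10^-2.016 = 9.638×10^-3

L_X/L_Y ≈ 9.64×10^-3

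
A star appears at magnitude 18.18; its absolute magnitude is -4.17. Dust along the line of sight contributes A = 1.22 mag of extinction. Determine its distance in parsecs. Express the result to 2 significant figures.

d ≈ 170000 pc

m − M = 5 log₁₀(d/10 pc) + A  ⇒  18.18 − (-4.17) − 1.22 = 5 log₁₀(d/10)
21.130 = 5 log₁₀(d/10)
log₁₀ d = (m − M − A)/5 + 1 = 5.2260
d = 10^5.2260 = 168300 pc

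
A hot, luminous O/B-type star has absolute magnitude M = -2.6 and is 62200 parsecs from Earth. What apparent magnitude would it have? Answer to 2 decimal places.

m ≈ 16.37

m = M + 5 log₁₀ d − 5 = -2.6 + 5·4.7938 − 5 = 16.369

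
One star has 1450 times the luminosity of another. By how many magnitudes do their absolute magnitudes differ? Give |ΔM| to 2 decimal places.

|ΔM| ≈ 7.90

Pogson: ΔM = −2.5 log₁₀(ratio) = −2.5 log₁₀(1450) = −2.5 × 3.1614 = -7.903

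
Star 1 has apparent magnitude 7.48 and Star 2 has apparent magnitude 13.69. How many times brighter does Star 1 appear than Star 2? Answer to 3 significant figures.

305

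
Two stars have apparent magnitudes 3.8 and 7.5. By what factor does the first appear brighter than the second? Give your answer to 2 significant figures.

Δm = 3.8 − (7.5) = -3.7
Flux ratio = 10^(−0.4 Δm) = 10^(−0.4 × -3.7) = 10^1.480 = 30.20

30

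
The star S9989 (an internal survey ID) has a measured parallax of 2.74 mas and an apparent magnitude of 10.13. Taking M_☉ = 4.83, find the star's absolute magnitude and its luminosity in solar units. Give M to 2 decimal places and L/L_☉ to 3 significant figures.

M ≈ 2.32; L/L_☉ ≈ 10.1

d = 1/p = 1000/2.74 mas = 365.0 pc
M = m − 5 log₁₀ d + 5 = 10.13 − 5·2.5622 + 5 = 2.319
M − M_☉ = 2.319 − 4.83 = -2.511
L/L_☉ = 10^(−0.4 × -2.511) = 10.10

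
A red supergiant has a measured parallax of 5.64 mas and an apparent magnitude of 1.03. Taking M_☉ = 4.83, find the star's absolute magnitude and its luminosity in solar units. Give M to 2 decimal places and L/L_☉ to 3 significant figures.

M ≈ -5.21; L/L_☉ ≈ 10400

d = 1/p = 1000/5.64 mas = 177.3 pc
M = m − 5 log₁₀ d + 5 = 1.03 − 5·2.2487 + 5 = -5.214
M − M_☉ = -5.214 − 4.83 = -10.044
L/L_☉ = 10^(−0.4 × -10.044) = 10410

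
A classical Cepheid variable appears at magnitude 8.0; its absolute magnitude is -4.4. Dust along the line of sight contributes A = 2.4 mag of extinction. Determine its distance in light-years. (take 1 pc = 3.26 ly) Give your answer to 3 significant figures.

m − M = 5 log₁₀(d/10 pc) + A  ⇒  8.0 − (-4.4) − 2.4 = 5 log₁₀(d/10)
10.000 = 5 log₁₀(d/10)
log₁₀ d = (m − M − A)/5 + 1 = 3.0000
d = 10^3.0000 = 1000 pc
= 3260 ly

d ≈ 3260 ly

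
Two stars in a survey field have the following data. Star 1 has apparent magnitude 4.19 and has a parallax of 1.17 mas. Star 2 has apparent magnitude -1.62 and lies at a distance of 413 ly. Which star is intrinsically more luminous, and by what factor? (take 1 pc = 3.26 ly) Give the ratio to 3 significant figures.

Star 2 is more luminous, by a factor of 4.63.

Star 1: p = 1.17 mas = 1.17×10^-3″ → d = 1/p = 854.7 pc
Star 1: M = m − 5 log₁₀ d + 5 = 4.19 − 5·2.9318 + 5 = -5.469
Star 2: d = 413 ly / 3.26 = 126.7 pc
Star 2: M = m − 5 log₁₀ d + 5 = -1.62 − 5·2.1027 + 5 = -7.134
ΔM = M_1 − M_2 = -5.469 − (-7.134) = 1.665; smaller M is more luminous → Star 2.
L ratio = 10^(0.4 |ΔM|) = 10^0.666 = 4.633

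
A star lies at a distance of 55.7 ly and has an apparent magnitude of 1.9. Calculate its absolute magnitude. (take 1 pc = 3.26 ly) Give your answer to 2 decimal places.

M ≈ 0.74

d = 55.7 ly / 3.26 = 17.09 pc
5 log₁₀(d/10 pc) = 5 log₁₀(17.09) − 5 = 1.163
M = m − 5 log₁₀(d/10) = 1.9 − 1.163 = 0.737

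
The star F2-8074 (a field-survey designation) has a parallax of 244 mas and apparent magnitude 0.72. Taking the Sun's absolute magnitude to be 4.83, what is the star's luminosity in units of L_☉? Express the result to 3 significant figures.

L/L_☉ ≈ 7.40

d = 1/p = 1000/244 mas = 4.098 pc
M = m − 5 log₁₀ d + 5 = 0.72 − 5·0.6126 + 5 = 2.657
M − M_☉ = 2.657 − 4.83 = -2.173
L/L_☉ = 10^(−0.4 × -2.173) = 7.400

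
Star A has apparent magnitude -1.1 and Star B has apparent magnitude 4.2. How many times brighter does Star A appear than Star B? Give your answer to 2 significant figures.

Δm = -1.1 − (4.2) = -5.3
Flux ratio = 10^(−0.4 Δm) = 10^(−0.4 × -5.3) = 10^2.120 = 131.8

130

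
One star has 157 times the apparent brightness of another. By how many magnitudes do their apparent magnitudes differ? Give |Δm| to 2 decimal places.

Pogson: Δm = −2.5 log₁₀(ratio) = −2.5 log₁₀(157) = −2.5 × 2.1959 = -5.490

|Δm| ≈ 5.49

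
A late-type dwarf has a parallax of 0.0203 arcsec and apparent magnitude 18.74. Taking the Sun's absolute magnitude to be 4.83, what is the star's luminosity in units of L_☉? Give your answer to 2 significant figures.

d = 1/p = 1/0.0203″ = 49.26 pc
M = m − 5 log₁₀ d + 5 = 18.74 − 5·1.6925 + 5 = 15.277
M − M_☉ = 15.277 − 4.83 = 10.447
L/L_☉ = 10^(−0.4 × 10.447) = 6.622×10^-5

L/L_☉ ≈ 6.6×10^-5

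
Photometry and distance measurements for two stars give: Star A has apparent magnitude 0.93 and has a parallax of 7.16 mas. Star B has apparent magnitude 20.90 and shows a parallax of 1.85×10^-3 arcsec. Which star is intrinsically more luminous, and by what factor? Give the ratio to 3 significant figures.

Star A is more luminous, by a factor of 6.49×10^6.

Star A: p = 7.16 mas = 7.16×10^-3″ → d = 1/p = 139.7 pc
Star A: M = m − 5 log₁₀ d + 5 = 0.93 − 5·2.1451 + 5 = -4.795
Star B: d = 1/p = 1/1.85×10^-3″ = 540.5 pc
Star B: M = m − 5 log₁₀ d + 5 = 20.90 − 5·2.7328 + 5 = 12.236
ΔM = M_A − M_B = -4.795 − (12.236) = -17.031; smaller M is more luminous → Star A.
L ratio = 10^(0.4 |ΔM|) = 10^6.813 = 6.494×10^6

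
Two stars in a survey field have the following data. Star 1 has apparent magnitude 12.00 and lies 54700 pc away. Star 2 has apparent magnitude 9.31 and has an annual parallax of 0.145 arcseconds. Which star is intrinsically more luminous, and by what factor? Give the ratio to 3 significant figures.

Star 1 is more luminous, by a factor of 5.28×10^6.

Star 1: M = m − 5 log₁₀ d + 5 = 12.00 − 5·4.7380 + 5 = -6.690
Star 2: d = 1/p = 1/0.145″ = 6.897 pc
Star 2: M = m − 5 log₁₀ d + 5 = 9.31 − 5·0.8386 + 5 = 10.117
ΔM = M_1 − M_2 = -6.690 − (10.117) = -16.807; smaller M is more luminous → Star 1.
L ratio = 10^(0.4 |ΔM|) = 10^6.723 = 5.281×10^6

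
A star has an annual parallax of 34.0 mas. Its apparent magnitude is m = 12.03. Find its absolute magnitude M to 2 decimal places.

M ≈ 9.69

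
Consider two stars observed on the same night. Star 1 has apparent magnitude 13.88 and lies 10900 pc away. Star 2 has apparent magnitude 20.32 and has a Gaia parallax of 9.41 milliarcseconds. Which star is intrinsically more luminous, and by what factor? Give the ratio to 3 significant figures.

Star 1 is more luminous, by a factor of 3.96×10^6.

Star 1: M = m − 5 log₁₀ d + 5 = 13.88 − 5·4.0374 + 5 = -1.307
Star 2: p = 9.41 mas = 9.41×10^-3″ → d = 1/p = 106.3 pc
Star 2: M = m − 5 log₁₀ d + 5 = 20.32 − 5·2.0264 + 5 = 15.188
ΔM = M_1 − M_2 = -1.307 − (15.188) = -16.495; smaller M is more luminous → Star 1.
L ratio = 10^(0.4 |ΔM|) = 10^6.598 = 3.963×10^6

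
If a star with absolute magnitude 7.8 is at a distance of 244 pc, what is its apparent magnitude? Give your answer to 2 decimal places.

m = M + 5 log₁₀ d − 5 = 7.8 + 5·2.3874 − 5 = 14.737

m ≈ 14.74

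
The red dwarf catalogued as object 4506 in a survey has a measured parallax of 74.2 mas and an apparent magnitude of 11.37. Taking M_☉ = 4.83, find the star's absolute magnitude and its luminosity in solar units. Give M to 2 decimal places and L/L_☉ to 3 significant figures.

M ≈ 10.72; L/L_☉ ≈ 4.40×10^-3

d = 1/p = 1000/74.2 mas = 13.48 pc
M = m − 5 log₁₀ d + 5 = 11.37 − 5·1.1296 + 5 = 10.722
M − M_☉ = 10.722 − 4.83 = 5.892
L/L_☉ = 10^(−0.4 × 5.892) = 4.397×10^-3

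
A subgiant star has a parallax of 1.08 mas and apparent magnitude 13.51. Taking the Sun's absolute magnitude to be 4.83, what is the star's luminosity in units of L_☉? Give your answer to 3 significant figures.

d = 1/p = 1000/1.08 mas = 925.9 pc
M = m − 5 log₁₀ d + 5 = 13.51 − 5·2.9666 + 5 = 3.677
M − M_☉ = 3.677 − 4.83 = -1.153
L/L_☉ = 10^(−0.4 × -1.153) = 2.892

L/L_☉ ≈ 2.89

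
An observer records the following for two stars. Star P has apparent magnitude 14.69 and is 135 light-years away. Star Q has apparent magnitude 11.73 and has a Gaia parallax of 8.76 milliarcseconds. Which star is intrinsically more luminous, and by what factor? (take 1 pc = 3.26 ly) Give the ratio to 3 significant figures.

Star P: d = 135 ly / 3.26 = 41.41 pc
Star P: M = m − 5 log₁₀ d + 5 = 14.69 − 5·1.6171 + 5 = 11.604
Star Q: p = 8.76 mas = 8.76×10^-3″ → d = 1/p = 114.2 pc
Star Q: M = m − 5 log₁₀ d + 5 = 11.73 − 5·2.0575 + 5 = 6.443
ΔM = M_P − M_Q = 11.604 − (6.443) = 5.162; smaller M is more luminous → Star Q.
L ratio = 10^(0.4 |ΔM|) = 10^2.065 = 116.1

Star Q is more luminous, by a factor of 116.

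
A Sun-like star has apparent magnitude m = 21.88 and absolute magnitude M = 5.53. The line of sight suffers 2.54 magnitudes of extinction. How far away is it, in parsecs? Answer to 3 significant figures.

d ≈ 5780 pc

m − M = 5 log₁₀(d/10 pc) + A  ⇒  21.88 − (5.53) − 2.54 = 5 log₁₀(d/10)
13.810 = 5 log₁₀(d/10)
log₁₀ d = (m − M − A)/5 + 1 = 3.7620
d = 10^3.7620 = 5781 pc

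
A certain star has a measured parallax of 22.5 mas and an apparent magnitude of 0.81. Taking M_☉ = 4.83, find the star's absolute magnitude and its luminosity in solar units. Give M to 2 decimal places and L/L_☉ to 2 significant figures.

d = 1/p = 1000/22.5 mas = 44.44 pc
M = m − 5 log₁₀ d + 5 = 0.81 − 5·1.6478 + 5 = -2.429
M − M_☉ = -2.429 − 4.83 = -7.259
L/L_☉ = 10^(−0.4 × -7.259) = 801.0

M ≈ -2.43; L/L_☉ ≈ 800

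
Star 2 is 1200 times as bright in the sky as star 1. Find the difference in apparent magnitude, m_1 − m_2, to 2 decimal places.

Pogson: Δm = −2.5 log₁₀(ratio) = −2.5 log₁₀(1200) = −2.5 × 3.0792 = -7.698
Star 2 is brighter so has the smaller magnitude: m_1 − m_2 is positive.

m_1 − m_2 ≈ 7.70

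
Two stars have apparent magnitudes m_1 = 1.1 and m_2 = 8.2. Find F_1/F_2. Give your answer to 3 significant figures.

Δm = 1.1 − (8.2) = -7.1
Flux ratio = 10^(−0.4 Δm) = 10^(−0.4 × -7.1) = 10^2.840 = 691.8

F_1/F_2 ≈ 692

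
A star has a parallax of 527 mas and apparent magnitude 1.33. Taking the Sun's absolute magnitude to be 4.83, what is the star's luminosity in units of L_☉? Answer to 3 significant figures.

d = 1/p = 1000/527 mas = 1.898 pc
M = m − 5 log₁₀ d + 5 = 1.33 − 5·0.2782 + 5 = 4.939
M − M_☉ = 4.939 − 4.83 = 0.109
L/L_☉ = 10^(−0.4 × 0.109) = 0.9044

L/L_☉ ≈ 0.904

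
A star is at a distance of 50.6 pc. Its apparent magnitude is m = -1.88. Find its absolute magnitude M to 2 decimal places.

M ≈ -5.40

5 log₁₀(d/10 pc) = 5 log₁₀(50.60) − 5 = 3.521
M = m − 5 log₁₀(d/10) = -1.88 − 3.521 = -5.401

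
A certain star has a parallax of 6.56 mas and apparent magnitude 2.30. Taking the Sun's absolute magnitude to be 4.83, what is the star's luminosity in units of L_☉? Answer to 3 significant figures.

L/L_☉ ≈ 2390

d = 1/p = 1000/6.56 mas = 152.4 pc
M = m − 5 log₁₀ d + 5 = 2.30 − 5·2.1831 + 5 = -3.615
M − M_☉ = -3.615 − 4.83 = -8.445
L/L_☉ = 10^(−0.4 × -8.445) = 2389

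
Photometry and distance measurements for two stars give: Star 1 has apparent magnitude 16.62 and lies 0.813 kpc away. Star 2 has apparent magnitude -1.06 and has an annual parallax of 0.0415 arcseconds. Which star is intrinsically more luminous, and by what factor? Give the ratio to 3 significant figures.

Star 2 is more luminous, by a factor of 10400.

Star 1: d = 0.813 kpc = 813.0 pc
Star 1: M = m − 5 log₁₀ d + 5 = 16.62 − 5·2.9101 + 5 = 7.070
Star 2: d = 1/p = 1/0.0415″ = 24.10 pc
Star 2: M = m − 5 log₁₀ d + 5 = -1.06 − 5·1.3820 + 5 = -2.970
ΔM = M_1 − M_2 = 7.070 − (-2.970) = 10.039; smaller M is more luminous → Star 2.
L ratio = 10^(0.4 |ΔM|) = 10^4.016 = 10370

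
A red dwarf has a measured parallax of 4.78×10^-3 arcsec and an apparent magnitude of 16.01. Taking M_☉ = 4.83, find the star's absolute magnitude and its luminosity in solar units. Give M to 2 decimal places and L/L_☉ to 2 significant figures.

M ≈ 9.41; L/L_☉ ≈ 0.015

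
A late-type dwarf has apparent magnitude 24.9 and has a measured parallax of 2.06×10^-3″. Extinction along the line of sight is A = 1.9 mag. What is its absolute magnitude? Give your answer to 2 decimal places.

d = 1/p = 1/2.06×10^-3″ = 485.4 pc
5 log₁₀(d/10 pc) = 5 log₁₀(485.4) − 5 = 8.431
M = m − 5 log₁₀(d/10) − A = 24.9 − 8.431 − 1.9 = 14.569

M ≈ 14.57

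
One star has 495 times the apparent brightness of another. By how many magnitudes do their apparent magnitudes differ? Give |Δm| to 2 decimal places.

|Δm| ≈ 6.74

Pogson: Δm = −2.5 log₁₀(ratio) = −2.5 log₁₀(495) = −2.5 × 2.6946 = -6.737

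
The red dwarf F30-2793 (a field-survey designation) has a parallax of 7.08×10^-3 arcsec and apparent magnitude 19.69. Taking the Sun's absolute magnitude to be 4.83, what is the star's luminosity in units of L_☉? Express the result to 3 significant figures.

L/L_☉ ≈ 2.27×10^-4

d = 1/p = 1/7.08×10^-3″ = 141.2 pc
M = m − 5 log₁₀ d + 5 = 19.69 − 5·2.1500 + 5 = 13.940
M − M_☉ = 13.940 − 4.83 = 9.110
L/L_☉ = 10^(−0.4 × 9.110) = 2.270×10^-4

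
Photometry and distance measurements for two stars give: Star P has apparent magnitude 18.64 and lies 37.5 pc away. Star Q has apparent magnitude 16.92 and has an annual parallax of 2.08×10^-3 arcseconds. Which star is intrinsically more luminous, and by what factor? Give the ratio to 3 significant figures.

Star Q is more luminous, by a factor of 801.

Star P: M = m − 5 log₁₀ d + 5 = 18.64 − 5·1.5740 + 5 = 15.770
Star Q: d = 1/p = 1/2.08×10^-3″ = 480.8 pc
Star Q: M = m − 5 log₁₀ d + 5 = 16.92 − 5·2.6819 + 5 = 8.510
ΔM = M_P − M_Q = 15.770 − (8.510) = 7.260; smaller M is more luminous → Star Q.
L ratio = 10^(0.4 |ΔM|) = 10^2.904 = 801.3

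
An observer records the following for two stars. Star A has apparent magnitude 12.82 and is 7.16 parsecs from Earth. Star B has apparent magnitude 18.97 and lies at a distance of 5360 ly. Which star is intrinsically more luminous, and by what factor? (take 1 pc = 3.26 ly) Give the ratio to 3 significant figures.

Star B is more luminous, by a factor of 183.

Star A: M = m − 5 log₁₀ d + 5 = 12.82 − 5·0.8549 + 5 = 13.545
Star B: d = 5360 ly / 3.26 = 1644 pc
Star B: M = m − 5 log₁₀ d + 5 = 18.97 − 5·3.2159 + 5 = 7.890
ΔM = M_A − M_B = 13.545 − (7.890) = 5.655; smaller M is more luminous → Star B.
L ratio = 10^(0.4 |ΔM|) = 10^2.262 = 182.8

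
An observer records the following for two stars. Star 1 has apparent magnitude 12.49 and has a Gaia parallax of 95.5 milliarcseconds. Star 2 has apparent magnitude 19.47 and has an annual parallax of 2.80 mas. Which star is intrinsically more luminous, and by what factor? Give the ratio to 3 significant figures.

Star 1: p = 95.5 mas = 0.0955″ → d = 1/p = 10.47 pc
Star 1: M = m − 5 log₁₀ d + 5 = 12.49 − 5·1.0200 + 5 = 12.390
Star 2: p = 2.80 mas = 2.80×10^-3″ → d = 1/p = 357.1 pc
Star 2: M = m − 5 log₁₀ d + 5 = 19.47 − 5·2.5528 + 5 = 11.706
ΔM = M_1 − M_2 = 12.390 − (11.706) = 0.684; smaller M is more luminous → Star 2.
L ratio = 10^(0.4 |ΔM|) = 10^0.274 = 1.878

Star 2 is more luminous, by a factor of 1.88.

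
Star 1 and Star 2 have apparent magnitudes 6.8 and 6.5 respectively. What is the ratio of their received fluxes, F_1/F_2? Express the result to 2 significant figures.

Magnitude difference = 0.3
Flux ratio = 10^(−0.4 Δm) = 10^(−0.4 × 0.3) = 10^-0.120 = 0.7586

F_1/F_2 ≈ 0.76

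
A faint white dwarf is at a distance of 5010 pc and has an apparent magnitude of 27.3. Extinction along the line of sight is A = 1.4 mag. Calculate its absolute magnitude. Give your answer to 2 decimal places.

M ≈ 12.40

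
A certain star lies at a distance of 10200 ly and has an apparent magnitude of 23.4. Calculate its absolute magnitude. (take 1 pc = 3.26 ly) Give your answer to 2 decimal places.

d = 10200 ly / 3.26 = 3129 pc
5 log₁₀(d/10 pc) = 5 log₁₀(3129) − 5 = 12.477
M = m − 5 log₁₀(d/10) = 23.4 − 12.477 = 10.923

M ≈ 10.92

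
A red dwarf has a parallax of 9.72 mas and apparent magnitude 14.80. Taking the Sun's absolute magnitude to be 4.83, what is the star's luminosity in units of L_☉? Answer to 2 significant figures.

d = 1/p = 1000/9.72 mas = 102.9 pc
M = m − 5 log₁₀ d + 5 = 14.80 − 5·2.0123 + 5 = 9.738
M − M_☉ = 9.738 − 4.83 = 4.908
L/L_☉ = 10^(−0.4 × 4.908) = 0.01088

L/L_☉ ≈ 0.011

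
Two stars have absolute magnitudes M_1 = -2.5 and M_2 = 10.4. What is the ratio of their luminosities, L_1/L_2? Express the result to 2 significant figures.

ΔM = M_1 − M_2 = -12.9
L_1/L_2 = 10^(−0.4 ΔM) = 10^5.160 = 144500

L_1/L_2 ≈ 140000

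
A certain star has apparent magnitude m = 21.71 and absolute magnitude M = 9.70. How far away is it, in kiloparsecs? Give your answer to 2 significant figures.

Distance modulus: m − M = 21.71 − (9.70) = 12.010
m − M = 5 log₁₀ d − 5
log₁₀ d = (m − M)/5 + 1 = 3.4020
d = 10^3.4020 = 2523 pc
= 2.523 kpc

d ≈ 2.5 kpc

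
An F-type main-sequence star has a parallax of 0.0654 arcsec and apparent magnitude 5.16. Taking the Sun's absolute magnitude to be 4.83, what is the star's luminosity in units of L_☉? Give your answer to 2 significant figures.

d = 1/p = 1/0.0654″ = 15.29 pc
M = m − 5 log₁₀ d + 5 = 5.16 − 5·1.1844 + 5 = 4.238
M − M_☉ = 4.238 − 4.83 = -0.592
L/L_☉ = 10^(−0.4 × -0.592) = 1.725

L/L_☉ ≈ 1.7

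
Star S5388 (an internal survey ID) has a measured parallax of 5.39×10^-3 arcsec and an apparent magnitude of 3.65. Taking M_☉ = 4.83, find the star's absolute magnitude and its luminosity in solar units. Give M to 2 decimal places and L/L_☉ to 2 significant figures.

M ≈ -2.69; L/L_☉ ≈ 1000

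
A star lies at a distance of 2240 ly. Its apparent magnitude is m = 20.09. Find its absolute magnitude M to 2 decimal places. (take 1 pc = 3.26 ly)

M ≈ 10.90

d = 2240 ly / 3.26 = 687.1 pc
5 log₁₀(d/10 pc) = 5 log₁₀(687.1) − 5 = 9.185
M = m − 5 log₁₀(d/10) = 20.09 − 9.185 = 10.905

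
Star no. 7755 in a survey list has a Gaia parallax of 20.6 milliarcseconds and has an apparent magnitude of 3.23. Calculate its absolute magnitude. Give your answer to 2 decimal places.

p = 20.6 mas = 0.0206″ → d = 1/p = 48.54 pc
5 log₁₀(d/10 pc) = 5 log₁₀(48.54) − 5 = 3.431
M = m − 5 log₁₀(d/10) = 3.23 − 3.431 = -0.201

M ≈ -0.20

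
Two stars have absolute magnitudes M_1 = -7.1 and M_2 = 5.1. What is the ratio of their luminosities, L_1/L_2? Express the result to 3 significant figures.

L_1/L_2 ≈ 75900

ΔM = M_1 − M_2 = -12.2
L_1/L_2 = 10^(−0.4 ΔM) = 10^4.880 = 75860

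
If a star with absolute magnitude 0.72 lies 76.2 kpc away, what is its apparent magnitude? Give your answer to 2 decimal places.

m ≈ 20.13

d = 76.2 kpc = 76200 pc
m = M + 5 log₁₀ d − 5 = 0.72 + 5·4.8820 − 5 = 20.130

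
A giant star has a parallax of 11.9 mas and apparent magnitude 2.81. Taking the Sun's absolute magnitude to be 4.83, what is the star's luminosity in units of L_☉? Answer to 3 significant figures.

d = 1/p = 1000/11.9 mas = 84.03 pc
M = m − 5 log₁₀ d + 5 = 2.81 − 5·1.9245 + 5 = -1.812
M − M_☉ = -1.812 − 4.83 = -6.642
L/L_☉ = 10^(−0.4 × -6.642) = 453.8

L/L_☉ ≈ 454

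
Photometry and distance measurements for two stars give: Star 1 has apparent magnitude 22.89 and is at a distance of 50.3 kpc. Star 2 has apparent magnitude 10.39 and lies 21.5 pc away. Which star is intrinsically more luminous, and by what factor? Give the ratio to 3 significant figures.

Star 1 is more luminous, by a factor of 54.7.

Star 1: d = 50.3 kpc = 50300 pc
Star 1: M = m − 5 log₁₀ d + 5 = 22.89 − 5·4.7016 + 5 = 4.382
Star 2: M = m − 5 log₁₀ d + 5 = 10.39 − 5·1.3324 + 5 = 8.728
ΔM = M_1 − M_2 = 4.382 − (8.728) = -4.346; smaller M is more luminous → Star 1.
L ratio = 10^(0.4 |ΔM|) = 10^1.738 = 54.73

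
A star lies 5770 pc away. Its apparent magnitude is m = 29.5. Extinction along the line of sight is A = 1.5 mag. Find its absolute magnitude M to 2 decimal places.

M ≈ 14.19

5 log₁₀(d/10 pc) = 5 log₁₀(5770) − 5 = 13.806
M = m − 5 log₁₀(d/10) − A = 29.5 − 13.806 − 1.5 = 14.194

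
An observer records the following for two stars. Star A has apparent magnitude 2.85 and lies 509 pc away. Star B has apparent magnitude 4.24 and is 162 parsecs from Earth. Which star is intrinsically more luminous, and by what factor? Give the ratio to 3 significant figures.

Star A is more luminous, by a factor of 35.5.

Star A: M = m − 5 log₁₀ d + 5 = 2.85 − 5·2.7067 + 5 = -5.684
Star B: M = m − 5 log₁₀ d + 5 = 4.24 − 5·2.2095 + 5 = -1.808
ΔM = M_A − M_B = -5.684 − (-1.808) = -3.876; smaller M is more luminous → Star A.
L ratio = 10^(0.4 |ΔM|) = 10^1.550 = 35.51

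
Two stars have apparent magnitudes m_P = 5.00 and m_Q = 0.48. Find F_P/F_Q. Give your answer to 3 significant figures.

F_P/F_Q ≈ 0.0156

Magnitude difference = 4.52
Flux ratio = 10^(−0.4 Δm) = 10^(−0.4 × 4.52) = 10^-1.808 = 0.01556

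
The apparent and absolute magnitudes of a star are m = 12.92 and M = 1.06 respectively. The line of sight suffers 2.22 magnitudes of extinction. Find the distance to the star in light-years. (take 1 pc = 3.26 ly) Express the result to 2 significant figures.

d ≈ 2800 ly

m − M = 5 log₁₀(d/10 pc) + A  ⇒  12.92 − (1.06) − 2.22 = 5 log₁₀(d/10)
9.640 = 5 log₁₀(d/10)
log₁₀ d = (m − M − A)/5 + 1 = 2.9280
d = 10^2.9280 = 847.2 pc
= 2762 ly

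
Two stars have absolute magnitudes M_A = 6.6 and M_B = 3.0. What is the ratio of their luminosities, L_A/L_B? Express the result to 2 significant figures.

ΔM = M_A − M_B = 3.6
L_A/L_B = 10^(−0.4 ΔM) = 10^-1.440 = 0.03631

L_A/L_B ≈ 0.036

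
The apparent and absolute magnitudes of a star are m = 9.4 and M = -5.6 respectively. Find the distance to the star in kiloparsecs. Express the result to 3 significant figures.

d ≈ 10.0 kpc

Distance modulus: m − M = 9.4 − (-5.6) = 15.000
m − M = 5 log₁₀ d − 5
log₁₀ d = (m − M)/5 + 1 = 4.0000
d = 10^4.0000 = 10000 pc
= 10.00 kpc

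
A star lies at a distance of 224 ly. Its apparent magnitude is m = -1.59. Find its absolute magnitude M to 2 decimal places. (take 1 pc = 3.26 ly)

M ≈ -5.78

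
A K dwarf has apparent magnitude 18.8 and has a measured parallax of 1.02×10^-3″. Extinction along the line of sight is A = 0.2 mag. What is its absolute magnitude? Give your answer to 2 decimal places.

d = 1/p = 1/1.02×10^-3″ = 980.4 pc
5 log₁₀(d/10 pc) = 5 log₁₀(980.4) − 5 = 9.957
M = m − 5 log₁₀(d/10) − A = 18.8 − 9.957 − 0.2 = 8.643

M ≈ 8.64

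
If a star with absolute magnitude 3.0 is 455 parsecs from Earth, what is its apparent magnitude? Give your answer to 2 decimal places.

m ≈ 11.29

m = M + 5 log₁₀ d − 5 = 3.0 + 5·2.6580 − 5 = 11.290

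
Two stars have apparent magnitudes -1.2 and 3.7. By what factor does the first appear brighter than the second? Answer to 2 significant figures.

91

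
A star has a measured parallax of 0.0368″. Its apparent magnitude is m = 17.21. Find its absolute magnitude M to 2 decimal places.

M ≈ 15.04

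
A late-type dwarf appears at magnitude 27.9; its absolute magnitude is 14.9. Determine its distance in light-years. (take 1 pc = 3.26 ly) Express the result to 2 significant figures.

d ≈ 13000 ly

μ = m − M = 13.000
m − M = 5 log₁₀ d − 5
log₁₀ d = (m − M)/5 + 1 = 3.6000
d = 10^3.6000 = 3981 pc
= 12980 ly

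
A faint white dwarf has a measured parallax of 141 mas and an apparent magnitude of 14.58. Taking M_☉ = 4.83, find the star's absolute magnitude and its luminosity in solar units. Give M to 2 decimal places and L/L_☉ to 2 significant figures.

d = 1/p = 1000/141 mas = 7.092 pc
M = m − 5 log₁₀ d + 5 = 14.58 − 5·0.8508 + 5 = 15.326
M − M_☉ = 15.326 − 4.83 = 10.496
L/L_☉ = 10^(−0.4 × 10.496) = 6.332×10^-5

M ≈ 15.33; L/L_☉ ≈ 6.3×10^-5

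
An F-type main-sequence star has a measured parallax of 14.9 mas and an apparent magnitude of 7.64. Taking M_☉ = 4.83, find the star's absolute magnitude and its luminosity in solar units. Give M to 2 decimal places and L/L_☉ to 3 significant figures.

d = 1/p = 1000/14.9 mas = 67.11 pc
M = m − 5 log₁₀ d + 5 = 7.64 − 5·1.8268 + 5 = 3.506
M − M_☉ = 3.506 − 4.83 = -1.324
L/L_☉ = 10^(−0.4 × -1.324) = 3.386

M ≈ 3.51; L/L_☉ ≈ 3.39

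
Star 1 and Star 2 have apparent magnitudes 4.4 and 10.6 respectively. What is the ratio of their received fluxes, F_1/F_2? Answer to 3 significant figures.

Δm = 4.4 − (10.6) = -6.2
Flux ratio = 10^(−0.4 Δm) = 10^(−0.4 × -6.2) = 10^2.480 = 302.0

F_1/F_2 ≈ 302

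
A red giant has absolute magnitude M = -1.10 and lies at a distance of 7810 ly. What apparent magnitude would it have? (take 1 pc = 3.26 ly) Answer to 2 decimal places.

d = 7810 ly / 3.26 = 2396 pc
m = M + 5 log₁₀ d − 5 = -1.10 + 5·3.3794 − 5 = 10.797

m ≈ 10.80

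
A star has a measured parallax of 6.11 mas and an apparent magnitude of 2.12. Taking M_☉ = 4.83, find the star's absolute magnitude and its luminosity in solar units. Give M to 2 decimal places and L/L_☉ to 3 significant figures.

M ≈ -3.95; L/L_☉ ≈ 3250

d = 1/p = 1000/6.11 mas = 163.7 pc
M = m − 5 log₁₀ d + 5 = 2.12 − 5·2.2140 + 5 = -3.950
M − M_☉ = -3.950 − 4.83 = -8.780
L/L_☉ = 10^(−0.4 × -8.780) = 3250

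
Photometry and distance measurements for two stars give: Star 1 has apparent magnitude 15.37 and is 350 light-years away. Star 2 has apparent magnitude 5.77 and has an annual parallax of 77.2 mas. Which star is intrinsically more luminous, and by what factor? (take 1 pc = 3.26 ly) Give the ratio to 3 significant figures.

Star 2 is more luminous, by a factor of 101.

Star 1: d = 350 ly / 3.26 = 107.4 pc
Star 1: M = m − 5 log₁₀ d + 5 = 15.37 − 5·2.0309 + 5 = 10.216
Star 2: p = 77.2 mas = 0.0772″ → d = 1/p = 12.95 pc
Star 2: M = m − 5 log₁₀ d + 5 = 5.77 − 5·1.1124 + 5 = 5.208
ΔM = M_1 − M_2 = 10.216 − (5.208) = 5.008; smaller M is more luminous → Star 2.
L ratio = 10^(0.4 |ΔM|) = 10^2.003 = 100.7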